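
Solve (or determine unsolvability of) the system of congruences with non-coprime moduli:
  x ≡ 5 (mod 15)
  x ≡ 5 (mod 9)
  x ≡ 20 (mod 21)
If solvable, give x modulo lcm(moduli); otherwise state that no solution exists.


Moduli 15, 9, 21 are not pairwise coprime, so CRT works modulo lcm(m_i) when all pairwise compatibility conditions hold.
Pairwise compatibility: gcd(m_i, m_j) must divide a_i - a_j for every pair.
Merge one congruence at a time:
  Start: x ≡ 5 (mod 15).
  Combine with x ≡ 5 (mod 9): gcd(15, 9) = 3; 5 - 5 = 0, which IS divisible by 3, so compatible.
    Write x = 5 + 15·t and substitute into x ≡ 5 (mod 9): 15·t ≡ 5 − 5 = 0 (mod 9).
    Divide the congruence (and modulus) by g = 3: 5·t ≡ 0 (mod 3).
    Reduce coefficients mod 3: 2·t ≡ 0 (mod 3).
    The inverse of 2 mod 3 is 2 (since 2·2 = 4 = 1·3 + 1), so t ≡ 2·0 = 0 ≡ 0 (mod 3).
    Then x = 5 + 15·0 = 5, valid modulo lcm(15, 9) = 45: x ≡ 5 (mod 45).
  Combine with x ≡ 20 (mod 21): gcd(45, 21) = 3; 20 - 5 = 15, which IS divisible by 3, so compatible.
    Write x = 5 + 45·t and substitute into x ≡ 20 (mod 21): 45·t ≡ 20 − 5 = 15 (mod 21).
    Divide the congruence (and modulus) by g = 3: 15·t ≡ 5 (mod 7).
    Reduce coefficients mod 7: 1·t ≡ 5 (mod 7).
    So t ≡ 5 (mod 7).
    Then x = 5 + 45·5 = 230, valid modulo lcm(45, 21) = 315: x ≡ 230 (mod 315).
Verify: 230 mod 15 = 5, 230 mod 9 = 5, 230 mod 21 = 20.

x ≡ 230 (mod 315).


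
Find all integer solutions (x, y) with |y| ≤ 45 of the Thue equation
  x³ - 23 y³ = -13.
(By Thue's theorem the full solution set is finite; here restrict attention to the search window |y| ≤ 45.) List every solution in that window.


The equation is x³ - 23y³ = -13. For fixed y, x³ = 23·y³ − 13, so a solution requires the RHS to be a perfect cube.
Strategy: iterate y from -45 to 45, compute RHS = 23·y³ − 13, and check whether it is a (positive or negative) perfect cube.
Check small values of y:
  y = 0: RHS = -13 is not a perfect cube.
  y = 1: RHS = 10 is not a perfect cube.
  y = -1: RHS = -36 is not a perfect cube.
  y = 2: RHS = 171 is not a perfect cube.
  y = -2: RHS = -197 is not a perfect cube.
  y = 3: RHS = 608 is not a perfect cube.
  y = -3: RHS = -634 is not a perfect cube.
Continuing the search up to |y| = 45 finds no solutions either.
No (x, y) in the scanned range satisfies the equation.

No integer solutions with |y| ≤ 45.


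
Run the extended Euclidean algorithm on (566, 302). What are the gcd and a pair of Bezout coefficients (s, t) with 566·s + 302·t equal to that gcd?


Euclidean algorithm on (566, 302) — divide until remainder is 0:
  566 = 1 · 302 + 264
  302 = 1 · 264 + 38
  264 = 6 · 38 + 36
  38 = 1 · 36 + 2
  36 = 18 · 2 + 0
gcd(566, 302) = 2.
Track Bezout coefficients alongside the remainders: start with r₀ = 566 = a·1 + b·0 (s = 1, t = 0) and r₁ = 302 = a·0 + b·1 (s = 0, t = 1); each new remainder r_{k+1} = r_{k-1} − q_k·r_k inherits s_{k+1} = s_{k-1} − q_k·s_k, t_{k+1} = t_{k-1} − q_k·t_k, so r_k = a·s_k + b·t_k at every step:
  q = 1: r = 264, s = 1 − 1·0 = 1, t = 0 − 1·1 = -1  (check: 566·1 + 302·(-1) = 264)
  q = 1: r = 38, s = 0 − 1·1 = -1, t = 1 − 1·(-1) = 2  (check: 566·(-1) + 302·2 = 38)
  q = 6: r = 36, s = 1 − 6·(-1) = 7, t = -1 − 6·2 = -13  (check: 566·7 + 302·(-13) = 36)
  q = 1: r = 2, s = -1 − 1·7 = -8, t = 2 − 1·(-13) = 15  (check: 566·(-8) + 302·15 = 2)
The row with r = 2 (the gcd) gives the Bezout coefficients s = -8, t = 15.
Result: 566 · (-8) + 302 · (15) = 2.

gcd(566, 302) = 2; s = -8, t = 15 (check: 566·(-8) + 302·15 = 2).


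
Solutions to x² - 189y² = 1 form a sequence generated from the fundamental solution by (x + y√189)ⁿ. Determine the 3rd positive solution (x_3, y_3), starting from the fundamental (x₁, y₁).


Step 1: Find the fundamental solution (x₁, y₁) of x² - 189y² = 1.
  Expand √189 as a continued fraction. a₀ = ⌊√189⌋ = 13; iterate m_{k+1} = d_k·a_k − m_k, d_{k+1} = (189 − m_{k+1}²)/d_k, a_{k+1} = ⌊(a₀ + m_{k+1})/d_{k+1}⌋ (starting m₀ = 0, d₀ = 1), with convergents p_k = a_k·p_{k-1} + p_{k-2}, q_k = a_k·q_{k-1} + q_{k-2} (p₋₁ = 1, q₋₁ = 0):
  k = 0: a₀ = 13; p₀/q₀ = 13/1; p₀² − 189·q₀² = 169 − 189 = -20.
  k = 1: m = 13, d = 20, a = ⌊(13 + 13)/20⌋ = 1; p/q = (1·13 + 1)/(1·1 + 0) = 14/1; p² − 189·q² = 196 − 189 = 7.
  k = 2: m = 7, d = 7, a = ⌊(13 + 7)/7⌋ = 2; p/q = (2·14 + 13)/(2·1 + 1) = 41/3; p² − 189·q² = 1681 − 1701 = -20.
  k = 3: m = 7, d = 20, a = ⌊(13 + 7)/20⌋ = 1; p/q = (1·41 + 14)/(1·3 + 1) = 55/4; p² − 189·q² = 3025 − 3024 = 1.
  The first convergent with p² − 189·q² = 1 gives the fundamental solution (x₁, y₁) = (55, 4).
Step 2: Apply the recurrence (x_{n+1}, y_{n+1}) = (x₁x_n + 189y₁y_n, x₁y_n + y₁x_n) repeatedly.
  From (x_1, y_1) = (55, 4): x_2 = 55·55 + 189·4·4 = 6049; y_2 = 55·4 + 4·55 = 440.
  From (x_2, y_2) = (6049, 440): x_3 = 55·6049 + 189·4·440 = 665335; y_3 = 55·440 + 4·6049 = 48396.
Step 3: Verify x_3² - 189·y_3² = 442670662225 - 442670662224 = 1 (should be 1). ✓

(x_1, y_1) = (55, 4); (x_3, y_3) = (665335, 48396).


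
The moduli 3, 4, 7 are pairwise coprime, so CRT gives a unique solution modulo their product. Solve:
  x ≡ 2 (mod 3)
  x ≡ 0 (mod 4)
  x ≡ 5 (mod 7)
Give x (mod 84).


Moduli 3, 4, 7 are pairwise coprime; by CRT there is a unique solution modulo M = 3 · 4 · 7 = 84.
Solve pairwise, accumulating the modulus:
  Start with x ≡ 2 (mod 3).
  Combine with x ≡ 0 (mod 4): since gcd(3, 4) = 1, we get a unique residue mod 12.
    Write x = 2 + 3·t and substitute into x ≡ 0 (mod 4): 3·t ≡ 0 − 2 = -2 (mod 4).
    Reduce coefficients mod 4: 3·t ≡ 2 (mod 4).
    The inverse of 3 mod 4 is 3 (since 3·3 = 9 = 2·4 + 1), so t ≡ 3·2 = 6 ≡ 2 (mod 4).
    Then x = 2 + 3·2 = 8, valid modulo lcm(3, 4) = 12: x ≡ 8 (mod 12).
  Combine with x ≡ 5 (mod 7): since gcd(12, 7) = 1, we get a unique residue mod 84.
    Write x = 8 + 12·t and substitute into x ≡ 5 (mod 7): 12·t ≡ 5 − 8 = -3 (mod 7).
    Reduce coefficients mod 7: 5·t ≡ 4 (mod 7).
    The inverse of 5 mod 7 is 3 (since 5·3 = 15 = 2·7 + 1), so t ≡ 3·4 = 12 ≡ 5 (mod 7).
    Then x = 8 + 12·5 = 68, valid modulo lcm(12, 7) = 84: x ≡ 68 (mod 84).
Verify: 68 mod 3 = 2 ✓, 68 mod 4 = 0 ✓, 68 mod 7 = 5 ✓.

x ≡ 68 (mod 84).


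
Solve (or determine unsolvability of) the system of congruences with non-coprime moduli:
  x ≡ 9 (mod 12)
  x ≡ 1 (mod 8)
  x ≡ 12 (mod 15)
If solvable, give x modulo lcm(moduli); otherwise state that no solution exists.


Moduli 12, 8, 15 are not pairwise coprime, so CRT works modulo lcm(m_i) when all pairwise compatibility conditions hold.
Pairwise compatibility: gcd(m_i, m_j) must divide a_i - a_j for every pair.
Merge one congruence at a time:
  Start: x ≡ 9 (mod 12).
  Combine with x ≡ 1 (mod 8): gcd(12, 8) = 4; 1 - 9 = -8, which IS divisible by 4, so compatible.
    Write x = 9 + 12·t and substitute into x ≡ 1 (mod 8): 12·t ≡ 1 − 9 = -8 (mod 8).
    Divide the congruence (and modulus) by g = 4: 3·t ≡ -2 (mod 2).
    Reduce coefficients mod 2: 1·t ≡ 0 (mod 2).
    So t ≡ 0 (mod 2).
    Then x = 9 + 12·0 = 9, valid modulo lcm(12, 8) = 24: x ≡ 9 (mod 24).
  Combine with x ≡ 12 (mod 15): gcd(24, 15) = 3; 12 - 9 = 3, which IS divisible by 3, so compatible.
    Write x = 9 + 24·t and substitute into x ≡ 12 (mod 15): 24·t ≡ 12 − 9 = 3 (mod 15).
    Divide the congruence (and modulus) by g = 3: 8·t ≡ 1 (mod 5).
    Reduce coefficients mod 5: 3·t ≡ 1 (mod 5).
    The inverse of 3 mod 5 is 2 (since 3·2 = 6 = 1·5 + 1), so t ≡ 2·1 = 2 ≡ 2 (mod 5).
    Then x = 9 + 24·2 = 57, valid modulo lcm(24, 15) = 120: x ≡ 57 (mod 120).
Verify: 57 mod 12 = 9, 57 mod 8 = 1, 57 mod 15 = 12.

x ≡ 57 (mod 120).


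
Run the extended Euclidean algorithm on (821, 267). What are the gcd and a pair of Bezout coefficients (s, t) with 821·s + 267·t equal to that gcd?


Euclidean algorithm on (821, 267) — divide until remainder is 0:
  821 = 3 · 267 + 20
  267 = 13 · 20 + 7
  20 = 2 · 7 + 6
  7 = 1 · 6 + 1
  6 = 6 · 1 + 0
gcd(821, 267) = 1.
Track Bezout coefficients alongside the remainders: start with r₀ = 821 = a·1 + b·0 (s = 1, t = 0) and r₁ = 267 = a·0 + b·1 (s = 0, t = 1); each new remainder r_{k+1} = r_{k-1} − q_k·r_k inherits s_{k+1} = s_{k-1} − q_k·s_k, t_{k+1} = t_{k-1} − q_k·t_k, so r_k = a·s_k + b·t_k at every step:
  q = 3: r = 20, s = 1 − 3·0 = 1, t = 0 − 3·1 = -3  (check: 821·1 + 267·(-3) = 20)
  q = 13: r = 7, s = 0 − 13·1 = -13, t = 1 − 13·(-3) = 40  (check: 821·(-13) + 267·40 = 7)
  q = 2: r = 6, s = 1 − 2·(-13) = 27, t = -3 − 2·40 = -83  (check: 821·27 + 267·(-83) = 6)
  q = 1: r = 1, s = -13 − 1·27 = -40, t = 40 − 1·(-83) = 123  (check: 821·(-40) + 267·123 = 1)
The row with r = 1 (the gcd) gives the Bezout coefficients s = -40, t = 123.
Result: 821 · (-40) + 267 · (123) = 1.

gcd(821, 267) = 1; s = -40, t = 123 (check: 821·(-40) + 267·123 = 1).


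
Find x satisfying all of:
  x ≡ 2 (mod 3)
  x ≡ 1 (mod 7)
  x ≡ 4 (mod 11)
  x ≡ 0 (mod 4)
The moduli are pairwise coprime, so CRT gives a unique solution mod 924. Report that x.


Product of moduli M = 3 · 7 · 11 · 4 = 924.
Merge one congruence at a time:
  Start: x ≡ 2 (mod 3).
  Combine with x ≡ 1 (mod 7); new modulus lcm = 21.
    Write x = 2 + 3·t and substitute into x ≡ 1 (mod 7): 3·t ≡ 1 − 2 = -1 (mod 7).
    Reduce coefficients mod 7: 3·t ≡ 6 (mod 7).
    The inverse of 3 mod 7 is 5 (since 3·5 = 15 = 2·7 + 1), so t ≡ 5·6 = 30 ≡ 2 (mod 7).
    Then x = 2 + 3·2 = 8, valid modulo lcm(3, 7) = 21: x ≡ 8 (mod 21).
  Combine with x ≡ 4 (mod 11); new modulus lcm = 231.
    Write x = 8 + 21·t and substitute into x ≡ 4 (mod 11): 21·t ≡ 4 − 8 = -4 (mod 11).
    Reduce coefficients mod 11: 10·t ≡ 7 (mod 11).
    The inverse of 10 mod 11 is 10 (since 10·10 = 100 = 9·11 + 1), so t ≡ 10·7 = 70 ≡ 4 (mod 11).
    Then x = 8 + 21·4 = 92, valid modulo lcm(21, 11) = 231: x ≡ 92 (mod 231).
  Combine with x ≡ 0 (mod 4); new modulus lcm = 924.
    Write x = 92 + 231·t and substitute into x ≡ 0 (mod 4): 231·t ≡ 0 − 92 = -92 (mod 4).
    Reduce coefficients mod 4: 3·t ≡ 0 (mod 4).
    The inverse of 3 mod 4 is 3 (since 3·3 = 9 = 2·4 + 1), so t ≡ 3·0 = 0 ≡ 0 (mod 4).
    Then x = 92 + 231·0 = 92, valid modulo lcm(231, 4) = 924: x ≡ 92 (mod 924).
Verify against each original: 92 mod 3 = 2, 92 mod 7 = 1, 92 mod 11 = 4, 92 mod 4 = 0.

x ≡ 92 (mod 924).


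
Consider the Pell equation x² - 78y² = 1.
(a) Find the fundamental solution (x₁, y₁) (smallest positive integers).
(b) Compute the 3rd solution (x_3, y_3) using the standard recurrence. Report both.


Step 1: Find the fundamental solution (x₁, y₁) of x² - 78y² = 1.
  Expand √78 as a continued fraction. a₀ = ⌊√78⌋ = 8; iterate m_{k+1} = d_k·a_k − m_k, d_{k+1} = (78 − m_{k+1}²)/d_k, a_{k+1} = ⌊(a₀ + m_{k+1})/d_{k+1}⌋ (starting m₀ = 0, d₀ = 1), with convergents p_k = a_k·p_{k-1} + p_{k-2}, q_k = a_k·q_{k-1} + q_{k-2} (p₋₁ = 1, q₋₁ = 0):
  k = 0: a₀ = 8; p₀/q₀ = 8/1; p₀² − 78·q₀² = 64 − 78 = -14.
  k = 1: m = 8, d = 14, a = ⌊(8 + 8)/14⌋ = 1; p/q = (1·8 + 1)/(1·1 + 0) = 9/1; p² − 78·q² = 81 − 78 = 3.
  k = 2: m = 6, d = 3, a = ⌊(8 + 6)/3⌋ = 4; p/q = (4·9 + 8)/(4·1 + 1) = 44/5; p² − 78·q² = 1936 − 1950 = -14.
  k = 3: m = 6, d = 14, a = ⌊(8 + 6)/14⌋ = 1; p/q = (1·44 + 9)/(1·5 + 1) = 53/6; p² − 78·q² = 2809 − 2808 = 1.
  The first convergent with p² − 78·q² = 1 gives the fundamental solution (x₁, y₁) = (53, 6).
Step 2: Apply the recurrence (x_{n+1}, y_{n+1}) = (x₁x_n + 78y₁y_n, x₁y_n + y₁x_n) repeatedly.
  From (x_1, y_1) = (53, 6): x_2 = 53·53 + 78·6·6 = 5617; y_2 = 53·6 + 6·53 = 636.
  From (x_2, y_2) = (5617, 636): x_3 = 53·5617 + 78·6·636 = 595349; y_3 = 53·636 + 6·5617 = 67410.
Step 3: Verify x_3² - 78·y_3² = 354440431801 - 354440431800 = 1 (should be 1). ✓

(x_1, y_1) = (53, 6); (x_3, y_3) = (595349, 67410).


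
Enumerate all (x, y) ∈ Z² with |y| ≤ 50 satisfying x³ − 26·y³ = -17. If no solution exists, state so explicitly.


The equation is x³ - 26y³ = -17. For fixed y, x³ = 26·y³ − 17, so a solution requires the RHS to be a perfect cube.
Strategy: iterate y from -50 to 50, compute RHS = 26·y³ − 17, and check whether it is a (positive or negative) perfect cube.
Check small values of y:
  y = 0: RHS = -17 is not a perfect cube.
  y = 1: RHS = 9 is not a perfect cube.
  y = -1: RHS = -43 is not a perfect cube.
  y = 2: RHS = 191 is not a perfect cube.
  y = -2: RHS = -225 is not a perfect cube.
  y = 3: RHS = 685 is not a perfect cube.
  y = -3: RHS = -719 is not a perfect cube.
Continuing the search up to |y| = 50 finds no solutions either.
No (x, y) in the scanned range satisfies the equation.

No integer solutions with |y| ≤ 50.


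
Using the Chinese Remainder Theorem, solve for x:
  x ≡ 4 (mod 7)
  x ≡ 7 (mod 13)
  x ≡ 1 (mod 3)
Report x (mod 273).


Moduli 7, 13, 3 are pairwise coprime; by CRT there is a unique solution modulo M = 7 · 13 · 3 = 273.
Solve pairwise, accumulating the modulus:
  Start with x ≡ 4 (mod 7).
  Combine with x ≡ 7 (mod 13): since gcd(7, 13) = 1, we get a unique residue mod 91.
    Write x = 4 + 7·t and substitute into x ≡ 7 (mod 13): 7·t ≡ 7 − 4 = 3 (mod 13).
    The inverse of 7 mod 13 is 2 (since 7·2 = 14 = 1·13 + 1), so t ≡ 2·3 = 6 ≡ 6 (mod 13).
    Then x = 4 + 7·6 = 46, valid modulo lcm(7, 13) = 91: x ≡ 46 (mod 91).
  Combine with x ≡ 1 (mod 3): since gcd(91, 3) = 1, we get a unique residue mod 273.
    Write x = 46 + 91·t and substitute into x ≡ 1 (mod 3): 91·t ≡ 1 − 46 = -45 (mod 3).
    Reduce coefficients mod 3: 1·t ≡ 0 (mod 3).
    So t ≡ 0 (mod 3).
    Then x = 46 + 91·0 = 46, valid modulo lcm(91, 3) = 273: x ≡ 46 (mod 273).
Verify: 46 mod 7 = 4 ✓, 46 mod 13 = 7 ✓, 46 mod 3 = 1 ✓.

x ≡ 46 (mod 273).


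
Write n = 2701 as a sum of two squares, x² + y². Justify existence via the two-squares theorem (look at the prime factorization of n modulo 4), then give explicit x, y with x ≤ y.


Step 1: Factor n = 2701 = 37 · 73.
Step 2: Check the mod-4 condition on each prime factor: 37 ≡ 1 (mod 4), exponent 1; 73 ≡ 1 (mod 4), exponent 1.
All primes ≡ 3 (mod 4) appear to even exponent (or don't appear), so by the two-squares theorem n IS expressible as a sum of two squares.
Step 3: Build a representation. Here n = 37 · 73 is a product of primes ≡ 1 (mod 4). Each prime p ≡ 1 (mod 4) is itself a sum of two squares; find a² by testing p − a² for a perfect square:
  37: 37 − 1² = 36 = 6² ⇒ 37 = 1² + 6².
  73: 73 − 1² = 72, 73 − 2² = 69, 73 − 3² = 64 = 8² ⇒ 73 = 3² + 8².
  Combine using the Brahmagupta–Fibonacci identity (a² + b²)(c² + d²) = (ac − bd)² + (ad + bc)² = (ac + bd)² + (ad − bc)²:
  37 · 73 = 2701: from (1² + 6²)(3² + 8²), take (1·3 − 6·8, 1·8 + 6·3) = (3 − 48, 8 + 18) = (-45, 26); dropping signs (only squares matter) gives (45, 26); check 45² + 26² = 2025 + 676 = 2701 ✓.
Step 4: Order so x ≤ y and verify: 26² + 45² = 676 + 2025 = 2701 = n. ✓

n = 2701 = 26² + 45² (one valid representation with x ≤ y).


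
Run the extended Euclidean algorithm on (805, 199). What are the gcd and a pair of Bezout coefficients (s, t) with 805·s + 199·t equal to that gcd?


Euclidean algorithm on (805, 199) — divide until remainder is 0:
  805 = 4 · 199 + 9
  199 = 22 · 9 + 1
  9 = 9 · 1 + 0
gcd(805, 199) = 1.
Track Bezout coefficients alongside the remainders: start with r₀ = 805 = a·1 + b·0 (s = 1, t = 0) and r₁ = 199 = a·0 + b·1 (s = 0, t = 1); each new remainder r_{k+1} = r_{k-1} − q_k·r_k inherits s_{k+1} = s_{k-1} − q_k·s_k, t_{k+1} = t_{k-1} − q_k·t_k, so r_k = a·s_k + b·t_k at every step:
  q = 4: r = 9, s = 1 − 4·0 = 1, t = 0 − 4·1 = -4  (check: 805·1 + 199·(-4) = 9)
  q = 22: r = 1, s = 0 − 22·1 = -22, t = 1 − 22·(-4) = 89  (check: 805·(-22) + 199·89 = 1)
The row with r = 1 (the gcd) gives the Bezout coefficients s = -22, t = 89.
Result: 805 · (-22) + 199 · (89) = 1.

gcd(805, 199) = 1; s = -22, t = 89 (check: 805·(-22) + 199·89 = 1).


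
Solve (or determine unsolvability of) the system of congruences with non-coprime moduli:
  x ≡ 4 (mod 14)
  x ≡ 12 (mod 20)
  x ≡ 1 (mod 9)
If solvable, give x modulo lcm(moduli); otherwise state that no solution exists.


Moduli 14, 20, 9 are not pairwise coprime, so CRT works modulo lcm(m_i) when all pairwise compatibility conditions hold.
Pairwise compatibility: gcd(m_i, m_j) must divide a_i - a_j for every pair.
Merge one congruence at a time:
  Start: x ≡ 4 (mod 14).
  Combine with x ≡ 12 (mod 20): gcd(14, 20) = 2; 12 - 4 = 8, which IS divisible by 2, so compatible.
    Write x = 4 + 14·t and substitute into x ≡ 12 (mod 20): 14·t ≡ 12 − 4 = 8 (mod 20).
    Divide the congruence (and modulus) by g = 2: 7·t ≡ 4 (mod 10).
    The inverse of 7 mod 10 is 3 (since 7·3 = 21 = 2·10 + 1), so t ≡ 3·4 = 12 ≡ 2 (mod 10).
    Then x = 4 + 14·2 = 32, valid modulo lcm(14, 20) = 140: x ≡ 32 (mod 140).
  Combine with x ≡ 1 (mod 9): gcd(140, 9) = 1; 1 - 32 = -31, which IS divisible by 1, so compatible.
    Write x = 32 + 140·t and substitute into x ≡ 1 (mod 9): 140·t ≡ 1 − 32 = -31 (mod 9).
    Reduce coefficients mod 9: 5·t ≡ 5 (mod 9).
    The inverse of 5 mod 9 is 2 (since 5·2 = 10 = 1·9 + 1), so t ≡ 2·5 = 10 ≡ 1 (mod 9).
    Then x = 32 + 140·1 = 172, valid modulo lcm(140, 9) = 1260: x ≡ 172 (mod 1260).
Verify: 172 mod 14 = 4, 172 mod 20 = 12, 172 mod 9 = 1.

x ≡ 172 (mod 1260).


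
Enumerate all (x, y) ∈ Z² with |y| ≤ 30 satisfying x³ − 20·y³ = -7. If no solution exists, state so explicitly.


The equation is x³ - 20y³ = -7. For fixed y, x³ = 20·y³ − 7, so a solution requires the RHS to be a perfect cube.
Strategy: iterate y from -30 to 30, compute RHS = 20·y³ − 7, and check whether it is a (positive or negative) perfect cube.
Check small values of y:
  y = 0: RHS = -7 is not a perfect cube.
  y = 1: RHS = 13 is not a perfect cube.
  y = -1: RHS = -27 = (-3)³ ⇒ x = -3 works.
  y = 2: RHS = 153 is not a perfect cube.
  y = -2: RHS = -167 is not a perfect cube.
  y = 3: RHS = 533 is not a perfect cube.
  y = -3: RHS = -547 is not a perfect cube.
Continuing the search up to |y| = 30 finds no further solutions beyond those listed.
Collected solutions: (-3, -1).

Solutions (with |y| ≤ 30): (-3, -1).


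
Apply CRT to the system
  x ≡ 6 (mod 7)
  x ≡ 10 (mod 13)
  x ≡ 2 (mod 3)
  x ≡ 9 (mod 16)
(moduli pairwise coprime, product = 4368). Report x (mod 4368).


Product of moduli M = 7 · 13 · 3 · 16 = 4368.
Merge one congruence at a time:
  Start: x ≡ 6 (mod 7).
  Combine with x ≡ 10 (mod 13); new modulus lcm = 91.
    Write x = 6 + 7·t and substitute into x ≡ 10 (mod 13): 7·t ≡ 10 − 6 = 4 (mod 13).
    The inverse of 7 mod 13 is 2 (since 7·2 = 14 = 1·13 + 1), so t ≡ 2·4 = 8 ≡ 8 (mod 13).
    Then x = 6 + 7·8 = 62, valid modulo lcm(7, 13) = 91: x ≡ 62 (mod 91).
  Combine with x ≡ 2 (mod 3); new modulus lcm = 273.
    Write x = 62 + 91·t and substitute into x ≡ 2 (mod 3): 91·t ≡ 2 − 62 = -60 (mod 3).
    Reduce coefficients mod 3: 1·t ≡ 0 (mod 3).
    So t ≡ 0 (mod 3).
    Then x = 62 + 91·0 = 62, valid modulo lcm(91, 3) = 273: x ≡ 62 (mod 273).
  Combine with x ≡ 9 (mod 16); new modulus lcm = 4368.
    Write x = 62 + 273·t and substitute into x ≡ 9 (mod 16): 273·t ≡ 9 − 62 = -53 (mod 16).
    Reduce coefficients mod 16: 1·t ≡ 11 (mod 16).
    So t ≡ 11 (mod 16).
    Then x = 62 + 273·11 = 3065, valid modulo lcm(273, 16) = 4368: x ≡ 3065 (mod 4368).
Verify against each original: 3065 mod 7 = 6, 3065 mod 13 = 10, 3065 mod 3 = 2, 3065 mod 16 = 9.

x ≡ 3065 (mod 4368).


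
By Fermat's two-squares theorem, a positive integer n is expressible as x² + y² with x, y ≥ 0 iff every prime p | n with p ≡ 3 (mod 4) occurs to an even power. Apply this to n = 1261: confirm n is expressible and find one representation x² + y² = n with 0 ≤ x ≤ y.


Step 1: Factor n = 1261 = 13 · 97.
Step 2: Check the mod-4 condition on each prime factor: 13 ≡ 1 (mod 4), exponent 1; 97 ≡ 1 (mod 4), exponent 1.
All primes ≡ 3 (mod 4) appear to even exponent (or don't appear), so by the two-squares theorem n IS expressible as a sum of two squares.
Step 3: Build a representation. Here n = 13 · 97 is a product of primes ≡ 1 (mod 4). Each prime p ≡ 1 (mod 4) is itself a sum of two squares; find a² by testing p − a² for a perfect square:
  13: 13 − 1² = 12, 13 − 2² = 9 = 3² ⇒ 13 = 2² + 3².
  97: 97 − 1² = 96, 97 − 2² = 93, 97 − 3² = 88, 97 − 4² = 81 = 9² ⇒ 97 = 4² + 9².
  Combine using the Brahmagupta–Fibonacci identity (a² + b²)(c² + d²) = (ac − bd)² + (ad + bc)² = (ac + bd)² + (ad − bc)²:
  13 · 97 = 1261: from (2² + 3²)(4² + 9²), take (2·4 − 3·9, 2·9 + 3·4) = (8 − 27, 18 + 12) = (-19, 30); dropping signs (only squares matter) gives (19, 30); check 19² + 30² = 361 + 900 = 1261 ✓.
Step 4: Order so x ≤ y and verify: 19² + 30² = 361 + 900 = 1261 = n. ✓

n = 1261 = 19² + 30² (one valid representation with x ≤ y).


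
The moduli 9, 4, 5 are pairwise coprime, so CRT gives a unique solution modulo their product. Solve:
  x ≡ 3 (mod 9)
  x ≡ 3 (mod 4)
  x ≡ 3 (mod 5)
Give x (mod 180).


Moduli 9, 4, 5 are pairwise coprime; by CRT there is a unique solution modulo M = 9 · 4 · 5 = 180.
Solve pairwise, accumulating the modulus:
  Start with x ≡ 3 (mod 9).
  Combine with x ≡ 3 (mod 4): since gcd(9, 4) = 1, we get a unique residue mod 36.
    Write x = 3 + 9·t and substitute into x ≡ 3 (mod 4): 9·t ≡ 3 − 3 = 0 (mod 4).
    Reduce coefficients mod 4: 1·t ≡ 0 (mod 4).
    So t ≡ 0 (mod 4).
    Then x = 3 + 9·0 = 3, valid modulo lcm(9, 4) = 36: x ≡ 3 (mod 36).
  Combine with x ≡ 3 (mod 5): since gcd(36, 5) = 1, we get a unique residue mod 180.
    Write x = 3 + 36·t and substitute into x ≡ 3 (mod 5): 36·t ≡ 3 − 3 = 0 (mod 5).
    Reduce coefficients mod 5: 1·t ≡ 0 (mod 5).
    So t ≡ 0 (mod 5).
    Then x = 3 + 36·0 = 3, valid modulo lcm(36, 5) = 180: x ≡ 3 (mod 180).
Verify: 3 mod 9 = 3 ✓, 3 mod 4 = 3 ✓, 3 mod 5 = 3 ✓.

x ≡ 3 (mod 180).


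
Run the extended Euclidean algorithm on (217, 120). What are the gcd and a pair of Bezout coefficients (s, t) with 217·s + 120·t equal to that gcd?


Euclidean algorithm on (217, 120) — divide until remainder is 0:
  217 = 1 · 120 + 97
  120 = 1 · 97 + 23
  97 = 4 · 23 + 5
  23 = 4 · 5 + 3
  5 = 1 · 3 + 2
  3 = 1 · 2 + 1
  2 = 2 · 1 + 0
gcd(217, 120) = 1.
Track Bezout coefficients alongside the remainders: start with r₀ = 217 = a·1 + b·0 (s = 1, t = 0) and r₁ = 120 = a·0 + b·1 (s = 0, t = 1); each new remainder r_{k+1} = r_{k-1} − q_k·r_k inherits s_{k+1} = s_{k-1} − q_k·s_k, t_{k+1} = t_{k-1} − q_k·t_k, so r_k = a·s_k + b·t_k at every step:
  q = 1: r = 97, s = 1 − 1·0 = 1, t = 0 − 1·1 = -1  (check: 217·1 + 120·(-1) = 97)
  q = 1: r = 23, s = 0 − 1·1 = -1, t = 1 − 1·(-1) = 2  (check: 217·(-1) + 120·2 = 23)
  q = 4: r = 5, s = 1 − 4·(-1) = 5, t = -1 − 4·2 = -9  (check: 217·5 + 120·(-9) = 5)
  q = 4: r = 3, s = -1 − 4·5 = -21, t = 2 − 4·(-9) = 38  (check: 217·(-21) + 120·38 = 3)
  q = 1: r = 2, s = 5 − 1·(-21) = 26, t = -9 − 1·38 = -47  (check: 217·26 + 120·(-47) = 2)
  q = 1: r = 1, s = -21 − 1·26 = -47, t = 38 − 1·(-47) = 85  (check: 217·(-47) + 120·85 = 1)
The row with r = 1 (the gcd) gives the Bezout coefficients s = -47, t = 85.
Result: 217 · (-47) + 120 · (85) = 1.

gcd(217, 120) = 1; s = -47, t = 85 (check: 217·(-47) + 120·85 = 1).


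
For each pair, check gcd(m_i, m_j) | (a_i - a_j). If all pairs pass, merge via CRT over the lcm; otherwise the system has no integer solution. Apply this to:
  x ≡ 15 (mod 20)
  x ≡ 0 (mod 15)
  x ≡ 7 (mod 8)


Moduli 20, 15, 8 are not pairwise coprime, so CRT works modulo lcm(m_i) when all pairwise compatibility conditions hold.
Pairwise compatibility: gcd(m_i, m_j) must divide a_i - a_j for every pair.
Merge one congruence at a time:
  Start: x ≡ 15 (mod 20).
  Combine with x ≡ 0 (mod 15): gcd(20, 15) = 5; 0 - 15 = -15, which IS divisible by 5, so compatible.
    Write x = 15 + 20·t and substitute into x ≡ 0 (mod 15): 20·t ≡ 0 − 15 = -15 (mod 15).
    Divide the congruence (and modulus) by g = 5: 4·t ≡ -3 (mod 3).
    Reduce coefficients mod 3: 1·t ≡ 0 (mod 3).
    So t ≡ 0 (mod 3).
    Then x = 15 + 20·0 = 15, valid modulo lcm(20, 15) = 60: x ≡ 15 (mod 60).
  Combine with x ≡ 7 (mod 8): gcd(60, 8) = 4; 7 - 15 = -8, which IS divisible by 4, so compatible.
    Write x = 15 + 60·t and substitute into x ≡ 7 (mod 8): 60·t ≡ 7 − 15 = -8 (mod 8).
    Divide the congruence (and modulus) by g = 4: 15·t ≡ -2 (mod 2).
    Reduce coefficients mod 2: 1·t ≡ 0 (mod 2).
    So t ≡ 0 (mod 2).
    Then x = 15 + 60·0 = 15, valid modulo lcm(60, 8) = 120: x ≡ 15 (mod 120).
Verify: 15 mod 20 = 15, 15 mod 15 = 0, 15 mod 8 = 7.

x ≡ 15 (mod 120).


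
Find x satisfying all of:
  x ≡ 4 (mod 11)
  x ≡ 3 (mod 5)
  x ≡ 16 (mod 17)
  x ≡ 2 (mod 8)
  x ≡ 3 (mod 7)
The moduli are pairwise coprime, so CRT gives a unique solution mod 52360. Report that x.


Product of moduli M = 11 · 5 · 17 · 8 · 7 = 52360.
Merge one congruence at a time:
  Start: x ≡ 4 (mod 11).
  Combine with x ≡ 3 (mod 5); new modulus lcm = 55.
    Write x = 4 + 11·t and substitute into x ≡ 3 (mod 5): 11·t ≡ 3 − 4 = -1 (mod 5).
    Reduce coefficients mod 5: 1·t ≡ 4 (mod 5).
    So t ≡ 4 (mod 5).
    Then x = 4 + 11·4 = 48, valid modulo lcm(11, 5) = 55: x ≡ 48 (mod 55).
  Combine with x ≡ 16 (mod 17); new modulus lcm = 935.
    Write x = 48 + 55·t and substitute into x ≡ 16 (mod 17): 55·t ≡ 16 − 48 = -32 (mod 17).
    Reduce coefficients mod 17: 4·t ≡ 2 (mod 17).
    The inverse of 4 mod 17 is 13 (since 4·13 = 52 = 3·17 + 1), so t ≡ 13·2 = 26 ≡ 9 (mod 17).
    Then x = 48 + 55·9 = 543, valid modulo lcm(55, 17) = 935: x ≡ 543 (mod 935).
  Combine with x ≡ 2 (mod 8); new modulus lcm = 7480.
    Write x = 543 + 935·t and substitute into x ≡ 2 (mod 8): 935·t ≡ 2 − 543 = -541 (mod 8).
    Reduce coefficients mod 8: 7·t ≡ 3 (mod 8).
    The inverse of 7 mod 8 is 7 (since 7·7 = 49 = 6·8 + 1), so t ≡ 7·3 = 21 ≡ 5 (mod 8).
    Then x = 543 + 935·5 = 5218, valid modulo lcm(935, 8) = 7480: x ≡ 5218 (mod 7480).
  Combine with x ≡ 3 (mod 7); new modulus lcm = 52360.
    Write x = 5218 + 7480·t and substitute into x ≡ 3 (mod 7): 7480·t ≡ 3 − 5218 = -5215 (mod 7).
    Reduce coefficients mod 7: 4·t ≡ 0 (mod 7).
    The inverse of 4 mod 7 is 2 (since 4·2 = 8 = 1·7 + 1), so t ≡ 2·0 = 0 ≡ 0 (mod 7).
    Then x = 5218 + 7480·0 = 5218, valid modulo lcm(7480, 7) = 52360: x ≡ 5218 (mod 52360).
Verify against each original: 5218 mod 11 = 4, 5218 mod 5 = 3, 5218 mod 17 = 16, 5218 mod 8 = 2, 5218 mod 7 = 3.

x ≡ 5218 (mod 52360).


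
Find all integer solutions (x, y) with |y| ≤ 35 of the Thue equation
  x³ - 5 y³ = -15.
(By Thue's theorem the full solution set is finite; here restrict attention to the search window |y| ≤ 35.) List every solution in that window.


The equation is x³ - 5y³ = -15. For fixed y, x³ = 5·y³ − 15, so a solution requires the RHS to be a perfect cube.
Strategy: iterate y from -35 to 35, compute RHS = 5·y³ − 15, and check whether it is a (positive or negative) perfect cube.
Check small values of y:
  y = 0: RHS = -15 is not a perfect cube.
  y = 1: RHS = -10 is not a perfect cube.
  y = -1: RHS = -20 is not a perfect cube.
  y = 2: RHS = 25 is not a perfect cube.
  y = -2: RHS = -55 is not a perfect cube.
  y = 3: RHS = 120 is not a perfect cube.
  y = -3: RHS = -150 is not a perfect cube.
Continuing the search up to |y| = 35 finds no solutions either.
No (x, y) in the scanned range satisfies the equation.

No integer solutions with |y| ≤ 35.


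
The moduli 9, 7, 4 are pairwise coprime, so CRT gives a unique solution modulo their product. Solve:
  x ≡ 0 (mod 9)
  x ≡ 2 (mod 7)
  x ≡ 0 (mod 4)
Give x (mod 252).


Moduli 9, 7, 4 are pairwise coprime; by CRT there is a unique solution modulo M = 9 · 7 · 4 = 252.
Solve pairwise, accumulating the modulus:
  Start with x ≡ 0 (mod 9).
  Combine with x ≡ 2 (mod 7): since gcd(9, 7) = 1, we get a unique residue mod 63.
    Write x = 0 + 9·t and substitute into x ≡ 2 (mod 7): 9·t ≡ 2 − 0 = 2 (mod 7).
    Reduce coefficients mod 7: 2·t ≡ 2 (mod 7).
    The inverse of 2 mod 7 is 4 (since 2·4 = 8 = 1·7 + 1), so t ≡ 4·2 = 8 ≡ 1 (mod 7).
    Then x = 0 + 9·1 = 9, valid modulo lcm(9, 7) = 63: x ≡ 9 (mod 63).
  Combine with x ≡ 0 (mod 4): since gcd(63, 4) = 1, we get a unique residue mod 252.
    Write x = 9 + 63·t and substitute into x ≡ 0 (mod 4): 63·t ≡ 0 − 9 = -9 (mod 4).
    Reduce coefficients mod 4: 3·t ≡ 3 (mod 4).
    The inverse of 3 mod 4 is 3 (since 3·3 = 9 = 2·4 + 1), so t ≡ 3·3 = 9 ≡ 1 (mod 4).
    Then x = 9 + 63·1 = 72, valid modulo lcm(63, 4) = 252: x ≡ 72 (mod 252).
Verify: 72 mod 9 = 0 ✓, 72 mod 7 = 2 ✓, 72 mod 4 = 0 ✓.

x ≡ 72 (mod 252).


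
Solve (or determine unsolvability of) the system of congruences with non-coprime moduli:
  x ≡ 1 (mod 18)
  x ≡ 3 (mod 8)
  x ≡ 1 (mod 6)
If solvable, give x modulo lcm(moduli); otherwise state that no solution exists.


Moduli 18, 8, 6 are not pairwise coprime, so CRT works modulo lcm(m_i) when all pairwise compatibility conditions hold.
Pairwise compatibility: gcd(m_i, m_j) must divide a_i - a_j for every pair.
Merge one congruence at a time:
  Start: x ≡ 1 (mod 18).
  Combine with x ≡ 3 (mod 8): gcd(18, 8) = 2; 3 - 1 = 2, which IS divisible by 2, so compatible.
    Write x = 1 + 18·t and substitute into x ≡ 3 (mod 8): 18·t ≡ 3 − 1 = 2 (mod 8).
    Divide the congruence (and modulus) by g = 2: 9·t ≡ 1 (mod 4).
    Reduce coefficients mod 4: 1·t ≡ 1 (mod 4).
    So t ≡ 1 (mod 4).
    Then x = 1 + 18·1 = 19, valid modulo lcm(18, 8) = 72: x ≡ 19 (mod 72).
  Combine with x ≡ 1 (mod 6): gcd(72, 6) = 6; 1 - 19 = -18, which IS divisible by 6, so compatible.
    Write x = 19 + 72·t and substitute into x ≡ 1 (mod 6): 72·t ≡ 1 − 19 = -18 (mod 6).
    Divide the congruence (and modulus) by g = 6: 12·t ≡ -3 (mod 1).
    Modulo 1 every t works; take t = 0.
    Then x = 19 + 72·0 = 19, valid modulo lcm(72, 6) = 72: x ≡ 19 (mod 72).
Verify: 19 mod 18 = 1, 19 mod 8 = 3, 19 mod 6 = 1.

x ≡ 19 (mod 72).


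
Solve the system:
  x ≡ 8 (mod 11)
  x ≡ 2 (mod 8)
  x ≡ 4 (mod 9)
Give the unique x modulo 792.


Moduli 11, 8, 9 are pairwise coprime; by CRT there is a unique solution modulo M = 11 · 8 · 9 = 792.
Solve pairwise, accumulating the modulus:
  Start with x ≡ 8 (mod 11).
  Combine with x ≡ 2 (mod 8): since gcd(11, 8) = 1, we get a unique residue mod 88.
    Write x = 8 + 11·t and substitute into x ≡ 2 (mod 8): 11·t ≡ 2 − 8 = -6 (mod 8).
    Reduce coefficients mod 8: 3·t ≡ 2 (mod 8).
    The inverse of 3 mod 8 is 3 (since 3·3 = 9 = 1·8 + 1), so t ≡ 3·2 = 6 ≡ 6 (mod 8).
    Then x = 8 + 11·6 = 74, valid modulo lcm(11, 8) = 88: x ≡ 74 (mod 88).
  Combine with x ≡ 4 (mod 9): since gcd(88, 9) = 1, we get a unique residue mod 792.
    Write x = 74 + 88·t and substitute into x ≡ 4 (mod 9): 88·t ≡ 4 − 74 = -70 (mod 9).
    Reduce coefficients mod 9: 7·t ≡ 2 (mod 9).
    The inverse of 7 mod 9 is 4 (since 7·4 = 28 = 3·9 + 1), so t ≡ 4·2 = 8 ≡ 8 (mod 9).
    Then x = 74 + 88·8 = 778, valid modulo lcm(88, 9) = 792: x ≡ 778 (mod 792).
Verify: 778 mod 11 = 8 ✓, 778 mod 8 = 2 ✓, 778 mod 9 = 4 ✓.

x ≡ 778 (mod 792).


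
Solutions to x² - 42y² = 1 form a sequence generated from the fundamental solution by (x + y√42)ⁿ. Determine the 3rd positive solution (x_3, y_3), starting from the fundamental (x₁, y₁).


Step 1: Find the fundamental solution (x₁, y₁) of x² - 42y² = 1.
  Expand √42 as a continued fraction. a₀ = ⌊√42⌋ = 6; iterate m_{k+1} = d_k·a_k − m_k, d_{k+1} = (42 − m_{k+1}²)/d_k, a_{k+1} = ⌊(a₀ + m_{k+1})/d_{k+1}⌋ (starting m₀ = 0, d₀ = 1), with convergents p_k = a_k·p_{k-1} + p_{k-2}, q_k = a_k·q_{k-1} + q_{k-2} (p₋₁ = 1, q₋₁ = 0):
  k = 0: a₀ = 6; p₀/q₀ = 6/1; p₀² − 42·q₀² = 36 − 42 = -6.
  k = 1: m = 6, d = 6, a = ⌊(6 + 6)/6⌋ = 2; p/q = (2·6 + 1)/(2·1 + 0) = 13/2; p² − 42·q² = 169 − 168 = 1.
  The first convergent with p² − 42·q² = 1 gives the fundamental solution (x₁, y₁) = (13, 2).
Step 2: Apply the recurrence (x_{n+1}, y_{n+1}) = (x₁x_n + 42y₁y_n, x₁y_n + y₁x_n) repeatedly.
  From (x_1, y_1) = (13, 2): x_2 = 13·13 + 42·2·2 = 337; y_2 = 13·2 + 2·13 = 52.
  From (x_2, y_2) = (337, 52): x_3 = 13·337 + 42·2·52 = 8749; y_3 = 13·52 + 2·337 = 1350.
Step 3: Verify x_3² - 42·y_3² = 76545001 - 76545000 = 1 (should be 1). ✓

(x_1, y_1) = (13, 2); (x_3, y_3) = (8749, 1350).


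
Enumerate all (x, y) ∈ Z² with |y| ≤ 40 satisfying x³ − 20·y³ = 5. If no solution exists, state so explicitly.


The equation is x³ - 20y³ = 5. For fixed y, x³ = 20·y³ + 5, so a solution requires the RHS to be a perfect cube.
Strategy: iterate y from -40 to 40, compute RHS = 20·y³ + 5, and check whether it is a (positive or negative) perfect cube.
Check small values of y:
  y = 0: RHS = 5 is not a perfect cube.
  y = 1: RHS = 25 is not a perfect cube.
  y = -1: RHS = -15 is not a perfect cube.
  y = 2: RHS = 165 is not a perfect cube.
  y = -2: RHS = -155 is not a perfect cube.
  y = 3: RHS = 545 is not a perfect cube.
  y = -3: RHS = -535 is not a perfect cube.
Continuing the search up to |y| = 40 finds no solutions either.
No (x, y) in the scanned range satisfies the equation.

No integer solutions with |y| ≤ 40.


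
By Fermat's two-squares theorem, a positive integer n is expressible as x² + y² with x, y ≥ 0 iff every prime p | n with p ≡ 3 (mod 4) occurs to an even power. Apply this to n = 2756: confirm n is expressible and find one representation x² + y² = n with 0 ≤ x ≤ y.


Step 1: Factor n = 2756 = 2^2 · 13 · 53.
Step 2: Check the mod-4 condition on each prime factor: 2 = 2 (special); 13 ≡ 1 (mod 4), exponent 1; 53 ≡ 1 (mod 4), exponent 1.
All primes ≡ 3 (mod 4) appear to even exponent (or don't appear), so by the two-squares theorem n IS expressible as a sum of two squares.
Step 3: Build a representation. Group n = k² · m with k = 2 and m = 13 · 53 = 689 (a product of primes ≡ 1 (mod 4)); a representation of m scales to one of n via (k·x)² + (k·y)² = k²(x² + y²). Each prime p ≡ 1 (mod 4) is itself a sum of two squares; find a² by testing p − a² for a perfect square:
  13: 13 − 1² = 12, 13 − 2² = 9 = 3² ⇒ 13 = 2² + 3².
  53: 53 − 1² = 52, 53 − 2² = 49 = 7² ⇒ 53 = 2² + 7².
  Combine using the Brahmagupta–Fibonacci identity (a² + b²)(c² + d²) = (ac − bd)² + (ad + bc)² = (ac + bd)² + (ad − bc)²:
  13 · 53 = 689: from (2² + 3²)(2² + 7²), take (2·2 − 3·7, 2·7 + 3·2) = (4 − 21, 14 + 6) = (-17, 20); dropping signs (only squares matter) gives (17, 20); check 17² + 20² = 289 + 400 = 689 ✓.
  Scale by k = 2: (2·17, 2·20) = (34, 40).
Step 4: Order so x ≤ y and verify: 34² + 40² = 1156 + 1600 = 2756 = n. ✓

n = 2756 = 34² + 40² (one valid representation with x ≤ y).


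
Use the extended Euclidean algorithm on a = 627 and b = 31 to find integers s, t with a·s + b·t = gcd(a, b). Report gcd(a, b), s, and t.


Euclidean algorithm on (627, 31) — divide until remainder is 0:
  627 = 20 · 31 + 7
  31 = 4 · 7 + 3
  7 = 2 · 3 + 1
  3 = 3 · 1 + 0
gcd(627, 31) = 1.
Track Bezout coefficients alongside the remainders: start with r₀ = 627 = a·1 + b·0 (s = 1, t = 0) and r₁ = 31 = a·0 + b·1 (s = 0, t = 1); each new remainder r_{k+1} = r_{k-1} − q_k·r_k inherits s_{k+1} = s_{k-1} − q_k·s_k, t_{k+1} = t_{k-1} − q_k·t_k, so r_k = a·s_k + b·t_k at every step:
  q = 20: r = 7, s = 1 − 20·0 = 1, t = 0 − 20·1 = -20  (check: 627·1 + 31·(-20) = 7)
  q = 4: r = 3, s = 0 − 4·1 = -4, t = 1 − 4·(-20) = 81  (check: 627·(-4) + 31·81 = 3)
  q = 2: r = 1, s = 1 − 2·(-4) = 9, t = -20 − 2·81 = -182  (check: 627·9 + 31·(-182) = 1)
The row with r = 1 (the gcd) gives the Bezout coefficients s = 9, t = -182.
Result: 627 · (9) + 31 · (-182) = 1.

gcd(627, 31) = 1; s = 9, t = -182 (check: 627·9 + 31·(-182) = 1).


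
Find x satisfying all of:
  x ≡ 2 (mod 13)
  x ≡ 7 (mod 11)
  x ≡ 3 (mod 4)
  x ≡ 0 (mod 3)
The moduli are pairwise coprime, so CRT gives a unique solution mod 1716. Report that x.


Product of moduli M = 13 · 11 · 4 · 3 = 1716.
Merge one congruence at a time:
  Start: x ≡ 2 (mod 13).
  Combine with x ≡ 7 (mod 11); new modulus lcm = 143.
    Write x = 2 + 13·t and substitute into x ≡ 7 (mod 11): 13·t ≡ 7 − 2 = 5 (mod 11).
    Reduce coefficients mod 11: 2·t ≡ 5 (mod 11).
    The inverse of 2 mod 11 is 6 (since 2·6 = 12 = 1·11 + 1), so t ≡ 6·5 = 30 ≡ 8 (mod 11).
    Then x = 2 + 13·8 = 106, valid modulo lcm(13, 11) = 143: x ≡ 106 (mod 143).
  Combine with x ≡ 3 (mod 4); new modulus lcm = 572.
    Write x = 106 + 143·t and substitute into x ≡ 3 (mod 4): 143·t ≡ 3 − 106 = -103 (mod 4).
    Reduce coefficients mod 4: 3·t ≡ 1 (mod 4).
    The inverse of 3 mod 4 is 3 (since 3·3 = 9 = 2·4 + 1), so t ≡ 3·1 = 3 ≡ 3 (mod 4).
    Then x = 106 + 143·3 = 535, valid modulo lcm(143, 4) = 572: x ≡ 535 (mod 572).
  Combine with x ≡ 0 (mod 3); new modulus lcm = 1716.
    Write x = 535 + 572·t and substitute into x ≡ 0 (mod 3): 572·t ≡ 0 − 535 = -535 (mod 3).
    Reduce coefficients mod 3: 2·t ≡ 2 (mod 3).
    The inverse of 2 mod 3 is 2 (since 2·2 = 4 = 1·3 + 1), so t ≡ 2·2 = 4 ≡ 1 (mod 3).
    Then x = 535 + 572·1 = 1107, valid modulo lcm(572, 3) = 1716: x ≡ 1107 (mod 1716).
Verify against each original: 1107 mod 13 = 2, 1107 mod 11 = 7, 1107 mod 4 = 3, 1107 mod 3 = 0.

x ≡ 1107 (mod 1716).


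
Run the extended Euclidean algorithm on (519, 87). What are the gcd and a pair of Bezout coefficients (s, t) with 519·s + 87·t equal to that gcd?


Euclidean algorithm on (519, 87) — divide until remainder is 0:
  519 = 5 · 87 + 84
  87 = 1 · 84 + 3
  84 = 28 · 3 + 0
gcd(519, 87) = 3.
Track Bezout coefficients alongside the remainders: start with r₀ = 519 = a·1 + b·0 (s = 1, t = 0) and r₁ = 87 = a·0 + b·1 (s = 0, t = 1); each new remainder r_{k+1} = r_{k-1} − q_k·r_k inherits s_{k+1} = s_{k-1} − q_k·s_k, t_{k+1} = t_{k-1} − q_k·t_k, so r_k = a·s_k + b·t_k at every step:
  q = 5: r = 84, s = 1 − 5·0 = 1, t = 0 − 5·1 = -5  (check: 519·1 + 87·(-5) = 84)
  q = 1: r = 3, s = 0 − 1·1 = -1, t = 1 − 1·(-5) = 6  (check: 519·(-1) + 87·6 = 3)
The row with r = 3 (the gcd) gives the Bezout coefficients s = -1, t = 6.
Result: 519 · (-1) + 87 · (6) = 3.

gcd(519, 87) = 3; s = -1, t = 6 (check: 519·(-1) + 87·6 = 3).


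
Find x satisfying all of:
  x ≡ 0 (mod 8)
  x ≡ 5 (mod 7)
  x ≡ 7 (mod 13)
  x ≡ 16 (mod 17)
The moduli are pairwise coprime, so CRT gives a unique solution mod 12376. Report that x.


Product of moduli M = 8 · 7 · 13 · 17 = 12376.
Merge one congruence at a time:
  Start: x ≡ 0 (mod 8).
  Combine with x ≡ 5 (mod 7); new modulus lcm = 56.
    Write x = 0 + 8·t and substitute into x ≡ 5 (mod 7): 8·t ≡ 5 − 0 = 5 (mod 7).
    Reduce coefficients mod 7: 1·t ≡ 5 (mod 7).
    So t ≡ 5 (mod 7).
    Then x = 0 + 8·5 = 40, valid modulo lcm(8, 7) = 56: x ≡ 40 (mod 56).
  Combine with x ≡ 7 (mod 13); new modulus lcm = 728.
    Write x = 40 + 56·t and substitute into x ≡ 7 (mod 13): 56·t ≡ 7 − 40 = -33 (mod 13).
    Reduce coefficients mod 13: 4·t ≡ 6 (mod 13).
    The inverse of 4 mod 13 is 10 (since 4·10 = 40 = 3·13 + 1), so t ≡ 10·6 = 60 ≡ 8 (mod 13).
    Then x = 40 + 56·8 = 488, valid modulo lcm(56, 13) = 728: x ≡ 488 (mod 728).
  Combine with x ≡ 16 (mod 17); new modulus lcm = 12376.
    Write x = 488 + 728·t and substitute into x ≡ 16 (mod 17): 728·t ≡ 16 − 488 = -472 (mod 17).
    Reduce coefficients mod 17: 14·t ≡ 4 (mod 17).
    The inverse of 14 mod 17 is 11 (since 14·11 = 154 = 9·17 + 1), so t ≡ 11·4 = 44 ≡ 10 (mod 17).
    Then x = 488 + 728·10 = 7768, valid modulo lcm(728, 17) = 12376: x ≡ 7768 (mod 12376).
Verify against each original: 7768 mod 8 = 0, 7768 mod 7 = 5, 7768 mod 13 = 7, 7768 mod 17 = 16.

x ≡ 7768 (mod 12376).
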